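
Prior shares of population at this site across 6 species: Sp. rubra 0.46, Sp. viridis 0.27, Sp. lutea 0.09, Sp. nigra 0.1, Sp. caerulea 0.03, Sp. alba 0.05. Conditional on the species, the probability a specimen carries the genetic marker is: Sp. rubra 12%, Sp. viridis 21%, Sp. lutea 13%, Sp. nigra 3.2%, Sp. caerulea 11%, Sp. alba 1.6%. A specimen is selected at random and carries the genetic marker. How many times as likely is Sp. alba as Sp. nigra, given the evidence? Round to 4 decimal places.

0.2500

Prior × likelihood for each hypothesis:
  Sp. rubra: 0.46 × 0.12 = 0.0552
  Sp. viridis: 0.27 × 0.21 = 0.0567
  Sp. lutea: 0.09 × 0.13 = 0.0117
  Sp. nigra: 0.1 × 0.032 = 0.0032
  Sp. caerulea: 0.03 × 0.11 = 0.0033
  Sp. alba: 0.05 × 0.016 = 0.0008
Normalizing constant = 0.1309.
The ratio is 0.0008 / 0.0032 (the normalizer cancels) = 0.2500.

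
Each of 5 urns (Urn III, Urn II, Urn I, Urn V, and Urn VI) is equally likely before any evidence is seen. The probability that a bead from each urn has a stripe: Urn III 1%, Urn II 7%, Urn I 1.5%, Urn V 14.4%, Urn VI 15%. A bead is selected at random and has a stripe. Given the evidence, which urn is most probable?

Since the prior is uniform, the posterior is proportional to the likelihood:
  Urn III: 0.01
  Urn II: 0.07
  Urn I: 0.015
  Urn V: 0.144
  Urn VI: 0.15
Total = 0.389.
Largest term belongs to Urn VI, so Urn VI is most probable.

Urn VI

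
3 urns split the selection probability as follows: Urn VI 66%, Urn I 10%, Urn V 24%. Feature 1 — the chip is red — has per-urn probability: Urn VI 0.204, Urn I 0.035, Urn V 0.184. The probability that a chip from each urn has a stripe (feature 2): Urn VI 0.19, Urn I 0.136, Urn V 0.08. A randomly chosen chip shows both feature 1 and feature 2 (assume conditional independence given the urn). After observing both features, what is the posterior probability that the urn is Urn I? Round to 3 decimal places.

0.016

By Bayes' rule, posterior ∝ prior × likelihood:
  Urn VI: 0.66 × 0.204 × 0.19 = 0.0255816
  Urn I: 0.1 × 0.035 × 0.136 = 0.000476
  Urn V: 0.24 × 0.184 × 0.08 = 0.0035328
Sum = 0.0295904.
P(Urn I | evidence) = 0.000476 / 0.0295904 ≈ 0.016.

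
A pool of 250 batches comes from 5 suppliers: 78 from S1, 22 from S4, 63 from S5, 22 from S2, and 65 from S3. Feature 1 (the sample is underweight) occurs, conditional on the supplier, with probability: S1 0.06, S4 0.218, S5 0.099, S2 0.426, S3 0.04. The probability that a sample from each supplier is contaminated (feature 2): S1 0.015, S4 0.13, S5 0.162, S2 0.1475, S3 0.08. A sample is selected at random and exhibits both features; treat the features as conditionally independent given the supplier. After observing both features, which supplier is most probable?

S2

By Bayes' rule, posterior ∝ prior × likelihood:
  S1: 0.312 × 0.06 × 0.015 = 0.0002808
  S4: 0.088 × 0.218 × 0.13 = 0.00249392
  S5: 0.252 × 0.099 × 0.162 = 0.004041576
  S2: 0.088 × 0.426 × 0.1475 = 0.00552948
  S3: 0.26 × 0.04 × 0.08 = 0.000832
Total = 0.013177776.
Largest term belongs to S2, so S2 is most probable.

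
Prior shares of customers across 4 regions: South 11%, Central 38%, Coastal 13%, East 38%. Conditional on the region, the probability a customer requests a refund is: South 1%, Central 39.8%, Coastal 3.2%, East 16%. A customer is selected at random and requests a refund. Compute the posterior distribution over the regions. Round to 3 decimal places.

South 0.005, Central 0.696, Coastal 0.019, East 0.280

Prior × likelihood for each hypothesis:
  South: 0.11 × 0.01 = 0.0011
  Central: 0.38 × 0.398 = 0.15124
  Coastal: 0.13 × 0.032 = 0.00416
  East: 0.38 × 0.16 = 0.0608
Sum = 0.2173.
P(South | refund) = 0.0011/0.2173 ≈ 0.005
P(Central | refund) = 0.15124/0.2173 ≈ 0.696
P(Coastal | refund) = 0.00416/0.2173 ≈ 0.019
P(East | refund) = 0.0608/0.2173 ≈ 0.280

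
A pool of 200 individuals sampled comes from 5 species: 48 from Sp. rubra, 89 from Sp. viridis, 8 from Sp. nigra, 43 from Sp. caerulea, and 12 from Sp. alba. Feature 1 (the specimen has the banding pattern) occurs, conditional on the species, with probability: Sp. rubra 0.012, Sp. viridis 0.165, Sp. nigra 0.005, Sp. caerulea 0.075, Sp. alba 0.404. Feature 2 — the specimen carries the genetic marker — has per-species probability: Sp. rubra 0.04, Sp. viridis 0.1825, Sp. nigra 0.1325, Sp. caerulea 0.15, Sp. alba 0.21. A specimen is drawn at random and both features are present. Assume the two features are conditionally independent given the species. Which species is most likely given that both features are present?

Sp. viridis

Unnormalized posteriors (prior × likelihood):
  Sp. rubra: 0.24 × 0.012 × 0.04 = 0.0001152
  Sp. viridis: 0.445 × 0.165 × 0.1825 = 0.0134000625
  Sp. nigra: 0.04 × 0.005 × 0.1325 = 0.0000265
  Sp. caerulea: 0.215 × 0.075 × 0.15 = 0.00241875
  Sp. alba: 0.06 × 0.404 × 0.21 = 0.0050904
Total = 0.0210509125.
Largest term belongs to Sp. viridis, so Sp. viridis is most probable.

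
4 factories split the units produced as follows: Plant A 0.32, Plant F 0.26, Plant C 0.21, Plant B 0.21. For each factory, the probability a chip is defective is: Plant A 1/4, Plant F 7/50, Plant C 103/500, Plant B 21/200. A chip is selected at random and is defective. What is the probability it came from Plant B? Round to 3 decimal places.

0.121

By Bayes' rule, posterior ∝ prior × likelihood:
  Plant A: 0.32 × 0.25 = 0.08
  Plant F: 0.26 × 0.14 = 0.0364
  Plant C: 0.21 × 0.206 = 0.04326
  Plant B: 0.21 × 0.105 = 0.02205
Total = 0.18171.
P(Plant B | evidence) = 0.02205 / 0.18171 ≈ 0.121.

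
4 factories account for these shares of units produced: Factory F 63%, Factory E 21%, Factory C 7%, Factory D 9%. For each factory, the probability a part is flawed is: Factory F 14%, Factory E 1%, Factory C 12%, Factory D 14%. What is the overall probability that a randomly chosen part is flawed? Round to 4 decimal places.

0.1113

Prior × likelihood for each hypothesis:
  Factory F: 0.63 × 0.14 = 0.0882
  Factory E: 0.21 × 0.01 = 0.0021
  Factory C: 0.07 × 0.12 = 0.0084
  Factory D: 0.09 × 0.14 = 0.0126
P(flawed) = 0.0882 + 0.0021 + 0.0084 + 0.0126 = 0.1113 → 0.1113.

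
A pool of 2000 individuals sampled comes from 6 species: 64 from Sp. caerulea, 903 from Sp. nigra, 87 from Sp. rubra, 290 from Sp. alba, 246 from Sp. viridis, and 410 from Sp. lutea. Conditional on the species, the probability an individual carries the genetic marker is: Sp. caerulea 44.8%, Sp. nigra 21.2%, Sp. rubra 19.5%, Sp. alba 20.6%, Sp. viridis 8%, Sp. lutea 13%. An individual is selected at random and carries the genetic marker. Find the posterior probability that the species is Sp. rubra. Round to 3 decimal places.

Compute prior × likelihood for every hypothesis:
  Sp. caerulea: 0.032 × 0.448 = 0.014336
  Sp. nigra: 0.4515 × 0.212 = 0.095718
  Sp. rubra: 0.0435 × 0.195 = 0.0084825
  Sp. alba: 0.145 × 0.206 = 0.02987
  Sp. viridis: 0.123 × 0.08 = 0.00984
  Sp. lutea: 0.205 × 0.13 = 0.02665
Total = 0.1848965.
P(Sp. rubra | evidence) = 0.0084825 / 0.1848965 ≈ 0.046.

0.046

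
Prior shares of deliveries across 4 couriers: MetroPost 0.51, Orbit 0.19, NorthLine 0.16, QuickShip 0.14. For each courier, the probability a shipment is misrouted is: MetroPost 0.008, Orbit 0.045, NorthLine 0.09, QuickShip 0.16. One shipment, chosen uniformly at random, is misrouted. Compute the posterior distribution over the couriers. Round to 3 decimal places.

Unnormalized posteriors (prior × likelihood):
  MetroPost: 0.51 × 0.008 = 0.00408
  Orbit: 0.19 × 0.045 = 0.00855
  NorthLine: 0.16 × 0.09 = 0.0144
  QuickShip: 0.14 × 0.16 = 0.0224
Normalizing constant = 0.04943.
P(MetroPost | misrouted) = 0.00408/0.04943 ≈ 0.083
P(Orbit | misrouted) = 0.00855/0.04943 ≈ 0.173
P(NorthLine | misrouted) = 0.0144/0.04943 ≈ 0.291
P(QuickShip | misrouted) = 0.0224/0.04943 ≈ 0.453
(Check: 0.083+0.173+0.291+0.453 = 1.000.)

MetroPost 0.083, Orbit 0.173, NorthLine 0.291, QuickShip 0.453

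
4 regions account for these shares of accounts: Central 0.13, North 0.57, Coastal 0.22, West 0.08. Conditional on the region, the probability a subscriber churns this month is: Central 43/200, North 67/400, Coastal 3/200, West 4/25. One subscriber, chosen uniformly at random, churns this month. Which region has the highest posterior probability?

North

Unnormalized posteriors (prior × likelihood):
  Central: 0.13 × 0.215 = 0.02795
  North: 0.57 × 0.1675 = 0.095475
  Coastal: 0.22 × 0.015 = 0.0033
  West: 0.08 × 0.16 = 0.0128
Total = 0.139525.
Largest term belongs to North, so North is most probable.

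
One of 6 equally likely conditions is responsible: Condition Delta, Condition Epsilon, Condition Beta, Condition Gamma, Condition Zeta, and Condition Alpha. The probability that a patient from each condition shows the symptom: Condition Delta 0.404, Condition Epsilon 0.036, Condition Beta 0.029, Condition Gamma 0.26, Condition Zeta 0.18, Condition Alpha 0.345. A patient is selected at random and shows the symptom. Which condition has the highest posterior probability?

Since the prior is uniform, the posterior is proportional to the likelihood:
  Condition Delta: 0.404
  Condition Epsilon: 0.036
  Condition Beta: 0.029
  Condition Gamma: 0.26
  Condition Zeta: 0.18
  Condition Alpha: 0.345
Total = 1.254.
Largest term belongs to Condition Delta, so Condition Delta is most probable.

Condition Delta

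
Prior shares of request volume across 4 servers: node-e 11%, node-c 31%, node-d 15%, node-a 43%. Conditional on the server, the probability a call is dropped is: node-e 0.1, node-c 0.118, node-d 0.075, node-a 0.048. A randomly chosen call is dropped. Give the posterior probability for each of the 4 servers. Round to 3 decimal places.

By Bayes' rule, posterior ∝ prior × likelihood:
  node-e: 0.11 × 0.1 = 0.011
  node-c: 0.31 × 0.118 = 0.03658
  node-d: 0.15 × 0.075 = 0.01125
  node-a: 0.43 × 0.048 = 0.02064
Total = 0.07947.
P(node-e | dropped) = 0.011/0.07947 ≈ 0.138
P(node-c | dropped) = 0.03658/0.07947 ≈ 0.460
P(node-d | dropped) = 0.01125/0.07947 ≈ 0.142
P(node-a | dropped) = 0.02064/0.07947 ≈ 0.260
(Check: 0.138+0.460+0.142+0.260 = 1.000.)

node-e 0.138, node-c 0.460, node-d 0.142, node-a 0.260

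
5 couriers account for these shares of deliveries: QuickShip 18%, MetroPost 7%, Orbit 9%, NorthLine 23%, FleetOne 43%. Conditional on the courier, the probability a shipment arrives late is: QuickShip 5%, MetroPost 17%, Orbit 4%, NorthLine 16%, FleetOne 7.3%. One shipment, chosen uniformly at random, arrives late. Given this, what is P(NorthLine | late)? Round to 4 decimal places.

By Bayes' rule, posterior ∝ prior × likelihood:
  QuickShip: 0.18 × 0.05 = 0.009
  MetroPost: 0.07 × 0.17 = 0.0119
  Orbit: 0.09 × 0.04 = 0.0036
  NorthLine: 0.23 × 0.16 = 0.0368
  FleetOne: 0.43 × 0.073 = 0.03139
Normalizing constant = 0.09269.
P(NorthLine | evidence) = 0.0368 / 0.09269 ≈ 0.3970.

0.3970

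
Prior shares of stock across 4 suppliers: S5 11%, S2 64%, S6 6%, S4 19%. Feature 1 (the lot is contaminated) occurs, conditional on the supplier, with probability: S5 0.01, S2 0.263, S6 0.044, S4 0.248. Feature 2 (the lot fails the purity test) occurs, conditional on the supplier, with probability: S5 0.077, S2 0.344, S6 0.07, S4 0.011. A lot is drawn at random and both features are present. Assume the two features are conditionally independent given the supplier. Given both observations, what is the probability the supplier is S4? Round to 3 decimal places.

0.009

Prior × likelihood for each hypothesis:
  S5: 0.11 × 0.01 × 0.077 = 0.0000847
  S2: 0.64 × 0.263 × 0.344 = 0.05790208
  S6: 0.06 × 0.044 × 0.07 = 0.0001848
  S4: 0.19 × 0.248 × 0.011 = 0.00051832
Sum = 0.0586899.
P(S4 | evidence) = 0.00051832 / 0.0586899 ≈ 0.009.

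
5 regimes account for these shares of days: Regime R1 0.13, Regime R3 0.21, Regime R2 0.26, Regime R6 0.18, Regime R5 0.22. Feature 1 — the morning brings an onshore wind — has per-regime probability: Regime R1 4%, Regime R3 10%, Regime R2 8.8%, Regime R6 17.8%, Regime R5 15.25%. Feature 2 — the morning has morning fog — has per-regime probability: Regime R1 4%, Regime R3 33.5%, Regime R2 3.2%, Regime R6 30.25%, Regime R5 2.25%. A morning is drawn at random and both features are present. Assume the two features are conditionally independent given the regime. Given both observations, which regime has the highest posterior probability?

Regime R6

By Bayes' rule, posterior ∝ prior × likelihood:
  Regime R1: 0.13 × 0.04 × 0.04 = 0.000208
  Regime R3: 0.21 × 0.1 × 0.335 = 0.007035
  Regime R2: 0.26 × 0.088 × 0.032 = 0.00073216
  Regime R6: 0.18 × 0.178 × 0.3025 = 0.0096921
  Regime R5: 0.22 × 0.1525 × 0.0225 = 0.000754875
Normalizing constant = 0.018422135.
Largest term belongs to Regime R6, so Regime R6 is most probable.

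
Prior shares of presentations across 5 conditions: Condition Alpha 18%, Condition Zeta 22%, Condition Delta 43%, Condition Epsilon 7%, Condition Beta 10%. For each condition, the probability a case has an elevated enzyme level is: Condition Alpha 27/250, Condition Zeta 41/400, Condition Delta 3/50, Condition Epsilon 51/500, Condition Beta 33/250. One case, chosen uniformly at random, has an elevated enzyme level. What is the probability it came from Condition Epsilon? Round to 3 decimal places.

By Bayes' rule, posterior ∝ prior × likelihood:
  Condition Alpha: 0.18 × 0.108 = 0.01944
  Condition Zeta: 0.22 × 0.1025 = 0.02255
  Condition Delta: 0.43 × 0.06 = 0.0258
  Condition Epsilon: 0.07 × 0.102 = 0.00714
  Condition Beta: 0.1 × 0.132 = 0.0132
Normalizing constant = 0.08813.
P(Condition Epsilon | evidence) = 0.00714 / 0.08813 ≈ 0.081.

0.081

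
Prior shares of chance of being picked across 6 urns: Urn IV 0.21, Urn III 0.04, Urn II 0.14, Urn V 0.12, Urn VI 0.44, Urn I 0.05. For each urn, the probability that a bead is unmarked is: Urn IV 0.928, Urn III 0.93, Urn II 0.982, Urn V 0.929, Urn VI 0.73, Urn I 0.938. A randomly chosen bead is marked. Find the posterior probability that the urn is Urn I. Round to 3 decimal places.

Taking complements, P(marked | each) = Urn IV 0.072, Urn III 0.07, Urn II 0.018, Urn V 0.071, Urn VI 0.27, Urn I 0.062.
Compute prior × likelihood for every hypothesis:
  Urn IV: 0.21 × 0.072 = 0.01512
  Urn III: 0.04 × 0.07 = 0.0028
  Urn II: 0.14 × 0.018 = 0.00252
  Urn V: 0.12 × 0.071 = 0.00852
  Urn VI: 0.44 × 0.27 = 0.1188
  Urn I: 0.05 × 0.062 = 0.0031
Total = 0.15086.
P(Urn I | evidence) = 0.0031 / 0.15086 ≈ 0.021.

0.021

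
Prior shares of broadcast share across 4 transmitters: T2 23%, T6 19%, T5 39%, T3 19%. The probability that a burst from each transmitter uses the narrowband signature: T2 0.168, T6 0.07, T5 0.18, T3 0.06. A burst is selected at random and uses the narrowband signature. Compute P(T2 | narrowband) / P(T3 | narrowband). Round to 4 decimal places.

Compute prior × likelihood for every hypothesis:
  T2: 0.23 × 0.168 = 0.03864
  T6: 0.19 × 0.07 = 0.0133
  T5: 0.39 × 0.18 = 0.0702
  T3: 0.19 × 0.06 = 0.0114
Normalizing constant = 0.13354.
The ratio is 0.03864 / 0.0114 (the normalizer cancels) = 3.3895.

3.3895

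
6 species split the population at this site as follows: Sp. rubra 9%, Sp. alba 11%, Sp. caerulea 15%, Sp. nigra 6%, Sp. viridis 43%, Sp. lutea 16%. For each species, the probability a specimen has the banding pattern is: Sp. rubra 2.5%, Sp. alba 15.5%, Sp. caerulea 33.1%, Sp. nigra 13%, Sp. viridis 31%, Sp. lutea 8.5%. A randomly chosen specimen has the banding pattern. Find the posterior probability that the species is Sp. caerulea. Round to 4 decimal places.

0.2220

Prior × likelihood for each hypothesis:
  Sp. rubra: 0.09 × 0.025 = 0.00225
  Sp. alba: 0.11 × 0.155 = 0.01705
  Sp. caerulea: 0.15 × 0.331 = 0.04965
  Sp. nigra: 0.06 × 0.13 = 0.0078
  Sp. viridis: 0.43 × 0.31 = 0.1333
  Sp. lutea: 0.16 × 0.085 = 0.0136
Total = 0.22365.
P(Sp. caerulea | evidence) = 0.04965 / 0.22365 ≈ 0.2220.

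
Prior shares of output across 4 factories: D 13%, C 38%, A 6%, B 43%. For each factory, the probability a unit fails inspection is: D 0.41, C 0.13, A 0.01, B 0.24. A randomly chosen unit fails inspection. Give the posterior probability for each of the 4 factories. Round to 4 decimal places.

D 0.2581, C 0.2392, A 0.0029, B 0.4998

By Bayes' rule, posterior ∝ prior × likelihood:
  D: 0.13 × 0.41 = 0.0533
  C: 0.38 × 0.13 = 0.0494
  A: 0.06 × 0.01 = 0.0006
  B: 0.43 × 0.24 = 0.1032
Sum = 0.2065.
P(D | nonconforming) = 0.0533/0.2065 ≈ 0.2581
P(C | nonconforming) = 0.0494/0.2065 ≈ 0.2392
P(A | nonconforming) = 0.0006/0.2065 ≈ 0.0029
P(B | nonconforming) = 0.1032/0.2065 ≈ 0.4998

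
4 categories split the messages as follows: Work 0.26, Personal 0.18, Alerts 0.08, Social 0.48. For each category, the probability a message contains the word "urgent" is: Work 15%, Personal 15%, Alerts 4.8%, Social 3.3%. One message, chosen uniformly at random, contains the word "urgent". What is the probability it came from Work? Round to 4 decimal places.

0.4552

Unnormalized posteriors (prior × likelihood):
  Work: 0.26 × 0.15 = 0.039
  Personal: 0.18 × 0.15 = 0.027
  Alerts: 0.08 × 0.048 = 0.00384
  Social: 0.48 × 0.033 = 0.01584
Sum = 0.08568.
P(Work | evidence) = 0.039 / 0.08568 ≈ 0.4552.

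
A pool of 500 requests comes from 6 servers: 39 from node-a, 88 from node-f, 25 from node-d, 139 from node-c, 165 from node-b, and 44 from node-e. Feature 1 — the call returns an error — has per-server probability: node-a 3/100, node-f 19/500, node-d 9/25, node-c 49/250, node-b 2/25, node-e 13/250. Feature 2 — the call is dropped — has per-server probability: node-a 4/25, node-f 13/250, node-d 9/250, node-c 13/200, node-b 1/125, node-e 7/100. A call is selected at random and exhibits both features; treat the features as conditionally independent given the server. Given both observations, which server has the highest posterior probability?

node-c

By Bayes' rule, posterior ∝ prior × likelihood:
  node-a: 0.078 × 0.03 × 0.16 = 0.0003744
  node-f: 0.176 × 0.038 × 0.052 = 0.000347776
  node-d: 0.05 × 0.36 × 0.036 = 0.000648
  node-c: 0.278 × 0.196 × 0.065 = 0.00354172
  node-b: 0.33 × 0.08 × 0.008 = 0.0002112
  node-e: 0.088 × 0.052 × 0.07 = 0.00032032
Normalizing constant = 0.005443416.
Largest term belongs to node-c, so node-c is most probable.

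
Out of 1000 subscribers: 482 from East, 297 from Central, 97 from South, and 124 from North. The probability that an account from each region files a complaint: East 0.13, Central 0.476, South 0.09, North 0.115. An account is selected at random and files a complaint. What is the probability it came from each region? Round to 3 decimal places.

Compute prior × likelihood for every hypothesis:
  East: 0.482 × 0.13 = 0.06266
  Central: 0.297 × 0.476 = 0.141372
  South: 0.097 × 0.09 = 0.00873
  North: 0.124 × 0.115 = 0.01426
Sum = 0.227022.
P(East | complaint) = 0.06266/0.227022 ≈ 0.276
P(Central | complaint) = 0.141372/0.227022 ≈ 0.623
P(South | complaint) = 0.00873/0.227022 ≈ 0.038
P(North | complaint) = 0.01426/0.227022 ≈ 0.063
(Check: 0.276+0.623+0.038+0.063 = 1.000.)

East 0.276, Central 0.623, South 0.038, North 0.063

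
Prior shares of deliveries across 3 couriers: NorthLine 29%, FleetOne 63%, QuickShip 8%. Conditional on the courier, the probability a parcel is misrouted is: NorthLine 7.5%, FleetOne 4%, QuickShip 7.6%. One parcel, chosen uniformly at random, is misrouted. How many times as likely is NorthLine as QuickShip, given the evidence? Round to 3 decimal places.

3.577

Prior × likelihood for each hypothesis:
  NorthLine: 0.29 × 0.075 = 0.02175
  FleetOne: 0.63 × 0.04 = 0.0252
  QuickShip: 0.08 × 0.076 = 0.00608
Total = 0.05303.
The ratio is 0.02175 / 0.00608 (the normalizer cancels) = 3.577.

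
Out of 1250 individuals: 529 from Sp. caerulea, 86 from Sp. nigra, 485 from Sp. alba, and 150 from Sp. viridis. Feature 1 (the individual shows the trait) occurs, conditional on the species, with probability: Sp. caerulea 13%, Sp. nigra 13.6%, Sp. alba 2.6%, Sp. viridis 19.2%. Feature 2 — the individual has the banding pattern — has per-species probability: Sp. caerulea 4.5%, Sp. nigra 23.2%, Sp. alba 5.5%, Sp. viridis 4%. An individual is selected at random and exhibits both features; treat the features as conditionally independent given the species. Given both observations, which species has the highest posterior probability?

Sp. caerulea

Compute prior × likelihood for every hypothesis:
  Sp. caerulea: 0.4232 × 0.13 × 0.045 = 0.00247572
  Sp. nigra: 0.0688 × 0.136 × 0.232 = 0.0021707776
  Sp. alba: 0.388 × 0.026 × 0.055 = 0.00055484
  Sp. viridis: 0.12 × 0.192 × 0.04 = 0.0009216
Sum = 0.0061229376.
Largest term belongs to Sp. caerulea, so Sp. caerulea is most probable.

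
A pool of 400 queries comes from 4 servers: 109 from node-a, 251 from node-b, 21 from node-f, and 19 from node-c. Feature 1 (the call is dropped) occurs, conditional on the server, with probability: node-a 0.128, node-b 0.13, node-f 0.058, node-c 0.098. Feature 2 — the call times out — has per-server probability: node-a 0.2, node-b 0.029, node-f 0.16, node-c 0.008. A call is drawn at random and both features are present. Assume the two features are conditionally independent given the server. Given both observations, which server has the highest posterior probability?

node-a

Unnormalized posteriors (prior × likelihood):
  node-a: 0.2725 × 0.128 × 0.2 = 0.006976
  node-b: 0.6275 × 0.13 × 0.029 = 0.002365675
  node-f: 0.0525 × 0.058 × 0.16 = 0.0004872
  node-c: 0.0475 × 0.098 × 0.008 = 0.00003724
Total = 0.009866115.
Largest term belongs to node-a, so node-a is most probable.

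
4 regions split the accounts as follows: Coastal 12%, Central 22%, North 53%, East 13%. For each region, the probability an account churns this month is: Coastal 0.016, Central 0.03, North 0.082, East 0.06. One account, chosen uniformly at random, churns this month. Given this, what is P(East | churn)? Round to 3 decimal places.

0.130

Unnormalized posteriors (prior × likelihood):
  Coastal: 0.12 × 0.016 = 0.00192
  Central: 0.22 × 0.03 = 0.0066
  North: 0.53 × 0.082 = 0.04346
  East: 0.13 × 0.06 = 0.0078
Sum = 0.05978.
P(East | evidence) = 0.0078 / 0.05978 ≈ 0.130.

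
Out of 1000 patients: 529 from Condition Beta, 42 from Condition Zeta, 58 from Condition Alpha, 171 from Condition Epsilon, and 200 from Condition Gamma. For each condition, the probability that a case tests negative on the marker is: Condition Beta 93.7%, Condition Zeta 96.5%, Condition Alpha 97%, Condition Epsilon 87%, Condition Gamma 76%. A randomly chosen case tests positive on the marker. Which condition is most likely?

Condition Gamma

Taking complements, P(marker-positive | each) = Condition Beta 0.063, Condition Zeta 0.035, Condition Alpha 0.03, Condition Epsilon 0.13, Condition Gamma 0.24.
By Bayes' rule, posterior ∝ prior × likelihood:
  Condition Beta: 0.529 × 0.063 = 0.033327
  Condition Zeta: 0.042 × 0.035 = 0.00147
  Condition Alpha: 0.058 × 0.03 = 0.00174
  Condition Epsilon: 0.171 × 0.13 = 0.02223
  Condition Gamma: 0.2 × 0.24 = 0.048
Total = 0.106767.
Largest term belongs to Condition Gamma, so Condition Gamma is most probable.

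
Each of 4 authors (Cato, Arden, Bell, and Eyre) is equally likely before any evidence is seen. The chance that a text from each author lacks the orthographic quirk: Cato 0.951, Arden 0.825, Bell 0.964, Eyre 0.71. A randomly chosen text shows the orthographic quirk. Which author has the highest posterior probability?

Taking complements, P(quirk | each) = Cato 0.049, Arden 0.175, Bell 0.036, Eyre 0.29.
With a uniform prior (1/4 each), posterior ∝ likelihood:
  Cato: 0.049
  Arden: 0.175
  Bell: 0.036
  Eyre: 0.29
Normalizing constant = 0.55.
Largest term belongs to Eyre, so Eyre is most probable.

Eyre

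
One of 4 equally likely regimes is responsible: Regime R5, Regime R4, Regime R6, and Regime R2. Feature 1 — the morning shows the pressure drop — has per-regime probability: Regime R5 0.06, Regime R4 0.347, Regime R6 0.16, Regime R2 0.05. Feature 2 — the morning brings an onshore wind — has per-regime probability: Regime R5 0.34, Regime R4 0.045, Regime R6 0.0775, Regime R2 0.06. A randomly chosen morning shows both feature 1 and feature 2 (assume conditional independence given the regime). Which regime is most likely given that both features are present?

Since the prior is uniform, the posterior is proportional to the likelihood:
  Regime R5: 0.06 × 0.34 = 0.0204
  Regime R4: 0.347 × 0.045 = 0.015615
  Regime R6: 0.16 × 0.0775 = 0.0124
  Regime R2: 0.05 × 0.06 = 0.003
Sum = 0.051415.
Largest term belongs to Regime R5, so Regime R5 is most probable.

Regime R5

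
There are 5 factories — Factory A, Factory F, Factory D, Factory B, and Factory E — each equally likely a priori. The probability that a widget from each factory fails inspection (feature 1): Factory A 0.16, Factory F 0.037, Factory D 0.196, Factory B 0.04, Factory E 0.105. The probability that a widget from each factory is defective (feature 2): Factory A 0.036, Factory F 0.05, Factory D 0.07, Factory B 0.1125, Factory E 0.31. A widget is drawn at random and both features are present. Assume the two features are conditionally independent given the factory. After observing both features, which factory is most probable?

Factory E

Since the prior is uniform, the posterior is proportional to the likelihood:
  Factory A: 0.16 × 0.036 = 0.00576
  Factory F: 0.037 × 0.05 = 0.00185
  Factory D: 0.196 × 0.07 = 0.01372
  Factory B: 0.04 × 0.1125 = 0.0045
  Factory E: 0.105 × 0.31 = 0.03255
Sum = 0.05838.
Largest term belongs to Factory E, so Factory E is most probable.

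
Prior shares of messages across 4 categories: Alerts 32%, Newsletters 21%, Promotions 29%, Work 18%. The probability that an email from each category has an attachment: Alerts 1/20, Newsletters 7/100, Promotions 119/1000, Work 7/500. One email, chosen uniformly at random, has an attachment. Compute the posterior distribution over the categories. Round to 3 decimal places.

Compute prior × likelihood for every hypothesis:
  Alerts: 0.32 × 0.05 = 0.016
  Newsletters: 0.21 × 0.07 = 0.0147
  Promotions: 0.29 × 0.119 = 0.03451
  Work: 0.18 × 0.014 = 0.00252
Normalizing constant = 0.06773.
P(Alerts | attachment) = 0.016/0.06773 ≈ 0.236
P(Newsletters | attachment) = 0.0147/0.06773 ≈ 0.217
P(Promotions | attachment) = 0.03451/0.06773 ≈ 0.510
P(Work | attachment) = 0.00252/0.06773 ≈ 0.037

Alerts 0.236, Newsletters 0.217, Promotions 0.510, Work 0.037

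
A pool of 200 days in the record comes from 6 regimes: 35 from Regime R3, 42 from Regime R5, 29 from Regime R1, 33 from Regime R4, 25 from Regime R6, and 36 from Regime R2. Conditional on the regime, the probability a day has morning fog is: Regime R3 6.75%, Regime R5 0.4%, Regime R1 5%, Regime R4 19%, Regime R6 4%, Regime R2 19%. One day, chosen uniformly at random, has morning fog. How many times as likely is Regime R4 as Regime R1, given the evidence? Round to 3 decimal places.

4.324

Compute prior × likelihood for every hypothesis:
  Regime R3: 0.175 × 0.0675 = 0.0118125
  Regime R5: 0.21 × 0.004 = 0.00084
  Regime R1: 0.145 × 0.05 = 0.00725
  Regime R4: 0.165 × 0.19 = 0.03135
  Regime R6: 0.125 × 0.04 = 0.005
  Regime R2: 0.18 × 0.19 = 0.0342
Normalizing constant = 0.0904525.
The ratio is 0.03135 / 0.00725 (the normalizer cancels) = 4.324.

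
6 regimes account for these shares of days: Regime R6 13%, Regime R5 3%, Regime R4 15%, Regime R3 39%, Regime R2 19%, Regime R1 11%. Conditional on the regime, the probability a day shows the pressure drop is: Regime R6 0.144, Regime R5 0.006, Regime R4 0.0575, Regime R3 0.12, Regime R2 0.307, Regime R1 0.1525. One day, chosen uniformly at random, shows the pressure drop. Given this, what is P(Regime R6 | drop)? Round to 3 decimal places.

0.125

By Bayes' rule, posterior ∝ prior × likelihood:
  Regime R6: 0.13 × 0.144 = 0.01872
  Regime R5: 0.03 × 0.006 = 0.00018
  Regime R4: 0.15 × 0.0575 = 0.008625
  Regime R3: 0.39 × 0.12 = 0.0468
  Regime R2: 0.19 × 0.307 = 0.05833
  Regime R1: 0.11 × 0.1525 = 0.016775
Total = 0.14943.
P(Regime R6 | evidence) = 0.01872 / 0.14943 ≈ 0.125.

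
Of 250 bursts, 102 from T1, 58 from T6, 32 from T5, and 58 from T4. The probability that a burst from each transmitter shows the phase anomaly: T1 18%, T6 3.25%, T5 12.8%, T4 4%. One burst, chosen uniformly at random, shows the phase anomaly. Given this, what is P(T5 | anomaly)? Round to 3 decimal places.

Compute prior × likelihood for every hypothesis:
  T1: 0.408 × 0.18 = 0.07344
  T6: 0.232 × 0.0325 = 0.00754
  T5: 0.128 × 0.128 = 0.016384
  T4: 0.232 × 0.04 = 0.00928
Sum = 0.106644.
P(T5 | evidence) = 0.016384 / 0.106644 ≈ 0.154.

0.154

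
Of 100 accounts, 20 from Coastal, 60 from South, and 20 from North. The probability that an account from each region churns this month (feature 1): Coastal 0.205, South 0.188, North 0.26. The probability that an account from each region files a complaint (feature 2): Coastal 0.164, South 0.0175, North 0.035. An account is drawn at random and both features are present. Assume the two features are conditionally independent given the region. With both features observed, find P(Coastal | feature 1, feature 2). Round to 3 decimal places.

0.639

By Bayes' rule, posterior ∝ prior × likelihood:
  Coastal: 0.2 × 0.205 × 0.164 = 0.006724
  South: 0.6 × 0.188 × 0.0175 = 0.001974
  North: 0.2 × 0.26 × 0.035 = 0.00182
Normalizing constant = 0.010518.
P(Coastal | evidence) = 0.006724 / 0.010518 ≈ 0.639.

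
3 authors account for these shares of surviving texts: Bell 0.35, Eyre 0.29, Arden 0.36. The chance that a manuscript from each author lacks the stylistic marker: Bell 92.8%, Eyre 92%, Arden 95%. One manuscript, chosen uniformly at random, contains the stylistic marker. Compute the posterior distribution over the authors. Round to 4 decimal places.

Taking complements, P(marker | each) = Bell 0.072, Eyre 0.08, Arden 0.05.
Compute prior × likelihood for every hypothesis:
  Bell: 0.35 × 0.072 = 0.0252
  Eyre: 0.29 × 0.08 = 0.0232
  Arden: 0.36 × 0.05 = 0.018
Total = 0.0664.
P(Bell | marker) = 0.0252/0.0664 ≈ 0.3795
P(Eyre | marker) = 0.0232/0.0664 ≈ 0.3494
P(Arden | marker) = 0.018/0.0664 ≈ 0.2711

Bell 0.3795, Eyre 0.3494, Arden 0.2711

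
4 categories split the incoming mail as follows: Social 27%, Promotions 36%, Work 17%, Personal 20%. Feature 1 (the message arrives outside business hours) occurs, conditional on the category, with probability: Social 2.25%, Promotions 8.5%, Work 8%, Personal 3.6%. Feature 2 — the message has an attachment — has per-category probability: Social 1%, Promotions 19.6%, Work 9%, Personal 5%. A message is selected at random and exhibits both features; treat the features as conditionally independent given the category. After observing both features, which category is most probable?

Unnormalized posteriors (prior × likelihood):
  Social: 0.27 × 0.0225 × 0.01 = 0.00006075
  Promotions: 0.36 × 0.085 × 0.196 = 0.0059976
  Work: 0.17 × 0.08 × 0.09 = 0.001224
  Personal: 0.2 × 0.036 × 0.05 = 0.00036
Normalizing constant = 0.00764235.
Largest term belongs to Promotions, so Promotions is most probable.

Promotions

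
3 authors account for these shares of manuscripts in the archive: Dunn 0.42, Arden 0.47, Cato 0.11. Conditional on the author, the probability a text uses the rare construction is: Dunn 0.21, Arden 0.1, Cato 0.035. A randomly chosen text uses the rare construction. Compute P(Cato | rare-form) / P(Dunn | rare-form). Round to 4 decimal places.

Prior × likelihood for each hypothesis:
  Dunn: 0.42 × 0.21 = 0.0882
  Arden: 0.47 × 0.1 = 0.047
  Cato: 0.11 × 0.035 = 0.00385
Total = 0.13905.
The ratio is 0.00385 / 0.0882 (the normalizer cancels) = 0.0437.

0.0437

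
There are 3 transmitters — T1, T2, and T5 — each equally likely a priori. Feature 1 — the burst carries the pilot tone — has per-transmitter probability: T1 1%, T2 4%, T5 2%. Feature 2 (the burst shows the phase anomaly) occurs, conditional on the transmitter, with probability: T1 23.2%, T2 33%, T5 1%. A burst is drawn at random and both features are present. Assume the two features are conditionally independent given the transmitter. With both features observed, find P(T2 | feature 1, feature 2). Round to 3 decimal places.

With a uniform prior (1/3 each), posterior ∝ likelihood:
  T1: 0.01 × 0.232 = 0.00232
  T2: 0.04 × 0.33 = 0.0132
  T5: 0.02 × 0.01 = 0.0002
Total = 0.01572.
P(T2 | evidence) = 0.0132 / 0.01572 ≈ 0.840.

0.840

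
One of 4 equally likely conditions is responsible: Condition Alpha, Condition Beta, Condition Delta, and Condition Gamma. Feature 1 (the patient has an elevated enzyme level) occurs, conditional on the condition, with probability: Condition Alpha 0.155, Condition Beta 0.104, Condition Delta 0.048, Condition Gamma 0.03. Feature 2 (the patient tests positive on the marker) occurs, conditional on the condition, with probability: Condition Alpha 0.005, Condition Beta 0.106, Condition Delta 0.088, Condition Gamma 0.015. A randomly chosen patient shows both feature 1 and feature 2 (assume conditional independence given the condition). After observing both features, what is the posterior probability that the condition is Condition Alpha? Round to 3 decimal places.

0.047

Since the prior is uniform, the posterior is proportional to the likelihood:
  Condition Alpha: 0.155 × 0.005 = 0.000775
  Condition Beta: 0.104 × 0.106 = 0.011024
  Condition Delta: 0.048 × 0.088 = 0.004224
  Condition Gamma: 0.03 × 0.015 = 0.00045
Total = 0.016473.
P(Condition Alpha | evidence) = 0.000775 / 0.016473 ≈ 0.047.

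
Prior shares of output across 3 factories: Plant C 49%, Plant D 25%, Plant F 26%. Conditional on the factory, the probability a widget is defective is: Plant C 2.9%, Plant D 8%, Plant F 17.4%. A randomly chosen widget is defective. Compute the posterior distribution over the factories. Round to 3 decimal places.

Plant C 0.179, Plant D 0.252, Plant F 0.569

Prior × likelihood for each hypothesis:
  Plant C: 0.49 × 0.029 = 0.01421
  Plant D: 0.25 × 0.08 = 0.02
  Plant F: 0.26 × 0.174 = 0.04524
Sum = 0.07945.
P(Plant C | defective) = 0.01421/0.07945 ≈ 0.179
P(Plant D | defective) = 0.02/0.07945 ≈ 0.252
P(Plant F | defective) = 0.04524/0.07945 ≈ 0.569
(Check: 0.179+0.252+0.569 = 1.000.)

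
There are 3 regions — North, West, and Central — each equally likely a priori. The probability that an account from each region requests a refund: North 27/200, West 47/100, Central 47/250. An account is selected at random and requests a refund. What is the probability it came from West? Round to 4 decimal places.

0.5927

With a uniform prior (1/3 each), posterior ∝ likelihood:
  North: 0.135
  West: 0.47
  Central: 0.188
Normalizing constant = 0.793.
P(West | evidence) = 0.47 / 0.793 ≈ 0.5927.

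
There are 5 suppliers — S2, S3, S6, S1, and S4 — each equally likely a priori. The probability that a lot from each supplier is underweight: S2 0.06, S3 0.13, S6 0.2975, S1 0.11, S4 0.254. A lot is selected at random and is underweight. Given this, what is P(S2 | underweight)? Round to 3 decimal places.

0.070

Since the prior is uniform, the posterior is proportional to the likelihood:
  S2: 0.06
  S3: 0.13
  S6: 0.2975
  S1: 0.11
  S4: 0.254
Normalizing constant = 0.8515.
P(S2 | evidence) = 0.06 / 0.8515 ≈ 0.070.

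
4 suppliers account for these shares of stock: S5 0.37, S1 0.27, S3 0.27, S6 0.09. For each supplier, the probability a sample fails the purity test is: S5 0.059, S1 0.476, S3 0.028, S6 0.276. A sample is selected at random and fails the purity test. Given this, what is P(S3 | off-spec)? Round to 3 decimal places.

Compute prior × likelihood for every hypothesis:
  S5: 0.37 × 0.059 = 0.02183
  S1: 0.27 × 0.476 = 0.12852
  S3: 0.27 × 0.028 = 0.00756
  S6: 0.09 × 0.276 = 0.02484
Total = 0.18275.
P(S3 | evidence) = 0.00756 / 0.18275 ≈ 0.041.

0.041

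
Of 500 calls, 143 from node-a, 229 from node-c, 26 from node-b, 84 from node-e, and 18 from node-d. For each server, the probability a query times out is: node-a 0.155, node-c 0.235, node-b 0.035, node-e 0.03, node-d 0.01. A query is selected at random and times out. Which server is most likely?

Prior × likelihood for each hypothesis:
  node-a: 0.286 × 0.155 = 0.04433
  node-c: 0.458 × 0.235 = 0.10763
  node-b: 0.052 × 0.035 = 0.00182
  node-e: 0.168 × 0.03 = 0.00504
  node-d: 0.036 × 0.01 = 0.00036
Total = 0.15918.
Largest term belongs to node-c, so node-c is most probable.

node-c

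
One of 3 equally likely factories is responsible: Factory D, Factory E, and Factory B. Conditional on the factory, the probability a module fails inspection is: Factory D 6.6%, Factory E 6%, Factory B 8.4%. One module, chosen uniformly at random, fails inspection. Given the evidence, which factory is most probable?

Factory B

With a uniform prior (1/3 each), posterior ∝ likelihood:
  Factory D: 0.066
  Factory E: 0.06
  Factory B: 0.084
Normalizing constant = 0.21.
Largest term belongs to Factory B, so Factory B is most probable.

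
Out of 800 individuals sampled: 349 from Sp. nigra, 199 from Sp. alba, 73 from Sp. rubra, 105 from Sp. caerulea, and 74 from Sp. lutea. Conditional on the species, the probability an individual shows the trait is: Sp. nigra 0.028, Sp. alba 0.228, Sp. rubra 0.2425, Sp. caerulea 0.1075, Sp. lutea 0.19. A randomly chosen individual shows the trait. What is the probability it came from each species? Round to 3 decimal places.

By Bayes' rule, posterior ∝ prior × likelihood:
  Sp. nigra: 0.43625 × 0.028 = 0.012215
  Sp. alba: 0.24875 × 0.228 = 0.056715
  Sp. rubra: 0.09125 × 0.2425 = 0.022128125
  Sp. caerulea: 0.13125 × 0.1075 = 0.014109375
  Sp. lutea: 0.0925 × 0.19 = 0.017575
Sum = 0.1227425.
P(Sp. nigra | trait) = 0.012215/0.1227425 ≈ 0.100
P(Sp. alba | trait) = 0.056715/0.1227425 ≈ 0.462
P(Sp. rubra | trait) = 0.022128125/0.1227425 ≈ 0.180
P(Sp. caerulea | trait) = 0.014109375/0.1227425 ≈ 0.115
P(Sp. lutea | trait) = 0.017575/0.1227425 ≈ 0.143
(Check: 0.100+0.462+0.180+0.115+0.143 = 1.000.)

Sp. nigra 0.100, Sp. alba 0.462, Sp. rubra 0.180, Sp. caerulea 0.115, Sp. lutea 0.143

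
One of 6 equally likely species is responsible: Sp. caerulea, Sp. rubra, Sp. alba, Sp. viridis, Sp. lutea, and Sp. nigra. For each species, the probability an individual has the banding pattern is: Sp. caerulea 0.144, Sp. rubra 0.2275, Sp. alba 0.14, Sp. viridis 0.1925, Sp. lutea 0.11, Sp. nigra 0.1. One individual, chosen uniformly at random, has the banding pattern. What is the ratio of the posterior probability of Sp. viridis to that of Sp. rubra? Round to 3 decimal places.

Since the prior is uniform, the posterior is proportional to the likelihood:
  Sp. caerulea: 0.144
  Sp. rubra: 0.2275
  Sp. alba: 0.14
  Sp. viridis: 0.1925
  Sp. lutea: 0.11
  Sp. nigra: 0.1
Total = 0.914.
The ratio is 0.1925 / 0.2275 (the normalizer cancels) = 0.846.

0.846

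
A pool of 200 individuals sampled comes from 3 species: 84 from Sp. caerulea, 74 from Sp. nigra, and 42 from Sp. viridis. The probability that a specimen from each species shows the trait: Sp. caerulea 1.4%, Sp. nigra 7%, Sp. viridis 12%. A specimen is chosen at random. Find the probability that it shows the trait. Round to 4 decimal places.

Compute prior × likelihood for every hypothesis:
  Sp. caerulea: 0.42 × 0.014 = 0.00588
  Sp. nigra: 0.37 × 0.07 = 0.0259
  Sp. viridis: 0.21 × 0.12 = 0.0252
P(trait) = 0.00588 + 0.0259 + 0.0252 = 0.05698 → 0.0570.

0.0570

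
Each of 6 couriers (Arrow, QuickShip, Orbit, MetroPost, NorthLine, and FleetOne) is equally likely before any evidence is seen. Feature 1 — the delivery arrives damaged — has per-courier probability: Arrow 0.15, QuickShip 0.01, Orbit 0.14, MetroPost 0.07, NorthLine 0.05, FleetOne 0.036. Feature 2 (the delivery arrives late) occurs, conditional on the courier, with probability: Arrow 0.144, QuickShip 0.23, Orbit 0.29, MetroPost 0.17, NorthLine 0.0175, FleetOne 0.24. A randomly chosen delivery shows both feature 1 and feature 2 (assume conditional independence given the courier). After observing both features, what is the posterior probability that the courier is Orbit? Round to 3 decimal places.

Since the prior is uniform, the posterior is proportional to the likelihood:
  Arrow: 0.15 × 0.144 = 0.0216
  QuickShip: 0.01 × 0.23 = 0.0023
  Orbit: 0.14 × 0.29 = 0.0406
  MetroPost: 0.07 × 0.17 = 0.0119
  NorthLine: 0.05 × 0.0175 = 0.000875
  FleetOne: 0.036 × 0.24 = 0.00864
Total = 0.085915.
P(Orbit | evidence) = 0.0406 / 0.085915 ≈ 0.473.

0.473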